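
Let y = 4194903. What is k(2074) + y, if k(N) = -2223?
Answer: 4192680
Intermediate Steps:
k(2074) + y = -2223 + 4194903 = 4192680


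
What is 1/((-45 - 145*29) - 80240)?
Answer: -1/84490 ≈ -1.1836e-5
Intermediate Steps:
1/((-45 - 145*29) - 80240) = 1/((-45 - 4205) - 80240) = 1/(-4250 - 80240) = 1/(-84490) = -1/84490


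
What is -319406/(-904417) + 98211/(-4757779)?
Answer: 1430839461287/4303016209843 ≈ 0.33252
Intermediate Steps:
-319406/(-904417) + 98211/(-4757779) = -319406*(-1/904417) + 98211*(-1/4757779) = 319406/904417 - 98211/4757779 = 1430839461287/4303016209843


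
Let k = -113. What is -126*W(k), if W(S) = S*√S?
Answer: 14238*I*√113 ≈ 1.5135e+5*I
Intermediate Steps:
W(S) = S^(3/2)
-126*W(k) = -(-14238)*I*√113 = 14238*I*√113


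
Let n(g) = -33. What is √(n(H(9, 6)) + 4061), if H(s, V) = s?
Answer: 2*√1007 ≈ 63.467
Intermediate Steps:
√(n(H(9, 6)) + 4061) = √(-33 + 4061) = √4028 = 2*√1007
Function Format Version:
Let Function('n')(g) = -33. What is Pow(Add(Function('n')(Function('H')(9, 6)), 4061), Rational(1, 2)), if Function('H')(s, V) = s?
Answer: Mul(2, Pow(1007, Rational(1, 2))) ≈ 63.467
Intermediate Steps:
Pow(Add(Function('n')(Function('H')(9, 6)), 4061), Rational(1, 2)) = Pow(Add(-33, 4061), Rational(1, 2)) = Pow(4028, Rational(1, 2)) = Mul(2, Pow(1007, Rational(1, 2)))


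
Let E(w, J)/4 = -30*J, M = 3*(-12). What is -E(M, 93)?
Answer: 11160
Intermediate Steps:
M = -36
E(w, J) = -120*J (E(w, J) = 4*(-30*J) = -120*J)
-E(M, 93) = -(-120)*93 = -1*(-11160) = 11160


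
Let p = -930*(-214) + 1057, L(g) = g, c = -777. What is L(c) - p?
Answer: -200854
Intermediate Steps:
p = 200077 (p = 199020 + 1057 = 200077)
L(c) - p = -777 - 1*200077 = -777 - 200077 = -200854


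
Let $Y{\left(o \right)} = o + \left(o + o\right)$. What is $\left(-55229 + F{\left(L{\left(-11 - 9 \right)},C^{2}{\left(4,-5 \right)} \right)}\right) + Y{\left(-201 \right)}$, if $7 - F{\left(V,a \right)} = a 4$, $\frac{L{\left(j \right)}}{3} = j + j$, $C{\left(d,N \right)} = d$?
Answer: $-55889$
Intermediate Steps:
$L{\left(j \right)} = 6 j$ ($L{\left(j \right)} = 3 \left(j + j\right) = 3 \cdot 2 j = 6 j$)
$F{\left(V,a \right)} = 7 - 4 a$ ($F{\left(V,a \right)} = 7 - a 4 = 7 - 4 a$)
$Y{\left(o \right)} = 3 o$ ($Y{\left(o \right)} = o + 2 o = 3 o$)
$\left(-55229 + F{\left(L{\left(-11 - 9 \right)},C^{2}{\left(4,-5 \right)} \right)}\right) + Y{\left(-201 \right)} = \left(-55229 + \left(7 - 4 \cdot 4^{2}\right)\right) + 3 \left(-201\right) = \left(-55229 + \left(7 - 64\right)\right) - 603 = \left(-55229 - 57\right) - 603 = -55286 - 603 = -55889$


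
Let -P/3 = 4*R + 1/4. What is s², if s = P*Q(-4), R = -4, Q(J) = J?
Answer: 35721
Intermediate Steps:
P = 189/4 (P = -3*(4*(-4) + 1/4) = -3*(-16 + ¼) = -3*(-63/4) = 189/4 ≈ 47.250)
s = -189 (s = (189/4)*(-4) = -189)
s² = (-189)² = 35721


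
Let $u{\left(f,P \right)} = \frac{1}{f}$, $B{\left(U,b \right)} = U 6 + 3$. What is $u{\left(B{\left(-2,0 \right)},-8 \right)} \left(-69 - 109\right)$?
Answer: $\frac{178}{9} \approx 19.778$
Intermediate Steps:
$B{\left(U,b \right)} = 3 + 6 U$ ($B{\left(U,b \right)} = 6 U + 3 = 3 + 6 U$)
$u{\left(B{\left(-2,0 \right)},-8 \right)} \left(-69 - 109\right) = \frac{-69 - 109}{3 + 6 \left(-2\right)} = \frac{1}{3 - 12} \left(-178\right) = \frac{1}{-9} \left(-178\right) = \left(- \frac{1}{9}\right) \left(-178\right) = \frac{178}{9}$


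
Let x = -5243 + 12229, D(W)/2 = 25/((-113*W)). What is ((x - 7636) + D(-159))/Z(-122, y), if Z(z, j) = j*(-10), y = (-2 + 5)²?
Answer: 1167850/161703 ≈ 7.2222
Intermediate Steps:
D(W) = -50/(113*W) (D(W) = 2*(25/((-113*W))) = 2*(25*(-1/(113*W))) = 2*(-25/(113*W)) = -50/(113*W))
x = 6986
y = 9 (y = 3² = 9)
Z(z, j) = -10*j
((x - 7636) + D(-159))/Z(-122, y) = ((6986 - 7636) - 50/113/(-159))/((-10*9)) = (-650 - 50/113*(-1/159))/(-90) = (-650 + 50/17967)*(-1/90) = -11678500/17967*(-1/90) = 1167850/161703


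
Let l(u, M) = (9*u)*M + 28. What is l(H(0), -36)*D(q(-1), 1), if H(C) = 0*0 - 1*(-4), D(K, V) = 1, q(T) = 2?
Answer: -1268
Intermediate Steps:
H(C) = 4 (H(C) = 0 + 4 = 4)
l(u, M) = 28 + 9*M*u (l(u, M) = 9*M*u + 28 = 28 + 9*M*u)
l(H(0), -36)*D(q(-1), 1) = (28 + 9*(-36)*4)*1 = (28 - 1296)*1 = -1268*1 = -1268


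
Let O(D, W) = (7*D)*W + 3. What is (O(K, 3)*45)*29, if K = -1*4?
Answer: -105705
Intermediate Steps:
K = -4
O(D, W) = 3 + 7*D*W (O(D, W) = 7*D*W + 3 = 3 + 7*D*W)
(O(K, 3)*45)*29 = ((3 + 7*(-4)*3)*45)*29 = ((3 - 84)*45)*29 = -81*45*29 = -3645*29 = -105705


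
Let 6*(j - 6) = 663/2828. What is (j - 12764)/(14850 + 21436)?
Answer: -72159027/205233616 ≈ -0.35159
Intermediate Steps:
j = 34157/5656 (j = 6 + (663/2828)/6 = 6 + (663*(1/2828))/6 = 6 + (1/6)*(663/2828) = 6 + 221/5656 = 34157/5656 ≈ 6.0391)
(j - 12764)/(14850 + 21436) = (34157/5656 - 12764)/(14850 + 21436) = -72159027/5656/36286 = -72159027/5656*1/36286 = -72159027/205233616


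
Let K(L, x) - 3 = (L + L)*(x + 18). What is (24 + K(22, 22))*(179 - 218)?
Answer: -69693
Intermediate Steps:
K(L, x) = 3 + 2*L*(18 + x) (K(L, x) = 3 + (L + L)*(x + 18) = 3 + (2*L)*(18 + x) = 3 + 2*L*(18 + x))
(24 + K(22, 22))*(179 - 218) = (24 + (3 + 36*22 + 2*22*22))*(179 - 218) = (24 + (3 + 792 + 968))*(-39) = (24 + 1763)*(-39) = 1787*(-39) = -69693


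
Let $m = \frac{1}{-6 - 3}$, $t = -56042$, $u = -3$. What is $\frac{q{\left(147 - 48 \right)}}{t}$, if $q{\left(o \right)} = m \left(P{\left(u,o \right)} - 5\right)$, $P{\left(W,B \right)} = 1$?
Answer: $- \frac{2}{252189} \approx -7.9306 \cdot 10^{-6}$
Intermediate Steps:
$m = - \frac{1}{9}$ ($m = \frac{1}{-9} = - \frac{1}{9} \approx -0.11111$)
$q{\left(o \right)} = \frac{4}{9}$ ($q{\left(o \right)} = - \frac{1 - 5}{9} = \left(- \frac{1}{9}\right) \left(-4\right) = \frac{4}{9}$)
$\frac{q{\left(147 - 48 \right)}}{t} = \frac{4}{9 \left(-56042\right)} = \frac{4}{9} \left(- \frac{1}{56042}\right) = - \frac{2}{252189}$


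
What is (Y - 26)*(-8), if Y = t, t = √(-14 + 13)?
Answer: 208 - 8*I ≈ 208.0 - 8.0*I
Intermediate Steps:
t = I (t = √(-1) = I ≈ 1.0*I)
Y = I ≈ 1.0*I
(Y - 26)*(-8) = (I - 26)*(-8) = (-26 + I)*(-8) = 208 - 8*I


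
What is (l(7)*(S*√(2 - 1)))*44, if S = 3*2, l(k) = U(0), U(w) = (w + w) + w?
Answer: 0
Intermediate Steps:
U(w) = 3*w (U(w) = 2*w + w = 3*w)
l(k) = 0 (l(k) = 3*0 = 0)
S = 6
(l(7)*(S*√(2 - 1)))*44 = (0*(6*√(2 - 1)))*44 = (0*(6*√1))*44 = (0*(6*1))*44 = (0*6)*44 = 0*44 = 0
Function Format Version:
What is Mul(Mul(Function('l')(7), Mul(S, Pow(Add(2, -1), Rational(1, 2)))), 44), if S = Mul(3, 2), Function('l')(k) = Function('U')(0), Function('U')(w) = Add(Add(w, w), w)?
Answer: 0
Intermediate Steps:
Function('U')(w) = Mul(3, w) (Function('U')(w) = Add(Mul(2, w), w) = Mul(3, w))
Function('l')(k) = 0 (Function('l')(k) = Mul(3, 0) = 0)
S = 6
Mul(Mul(Function('l')(7), Mul(S, Pow(Add(2, -1), Rational(1, 2)))), 44) = Mul(Mul(0, Mul(6, Pow(Add(2, -1), Rational(1, 2)))), 44) = Mul(Mul(0, Mul(6, Pow(1, Rational(1, 2)))), 44) = Mul(Mul(0, Mul(6, 1)), 44) = Mul(Mul(0, 6), 44) = Mul(0, 44) = 0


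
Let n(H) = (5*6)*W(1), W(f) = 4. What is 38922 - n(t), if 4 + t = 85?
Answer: 38802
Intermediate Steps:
t = 81 (t = -4 + 85 = 81)
n(H) = 120 (n(H) = (5*6)*4 = 30*4 = 120)
38922 - n(t) = 38922 - 1*120 = 38922 - 120 = 38802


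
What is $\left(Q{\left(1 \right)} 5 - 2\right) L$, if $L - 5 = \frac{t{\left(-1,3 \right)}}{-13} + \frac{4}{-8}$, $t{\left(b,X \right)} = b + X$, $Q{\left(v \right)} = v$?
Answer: $\frac{339}{26} \approx 13.038$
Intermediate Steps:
$t{\left(b,X \right)} = X + b$
$L = \frac{113}{26}$ ($L = 5 + \left(\frac{3 - 1}{-13} + \frac{4}{-8}\right) = 5 + \left(2 \left(- \frac{1}{13}\right) + 4 \left(- \frac{1}{8}\right)\right) = 5 - \frac{17}{26} = \frac{113}{26} \approx 4.3462$)
$\left(Q{\left(1 \right)} 5 - 2\right) L = \left(1 \cdot 5 - 2\right) \frac{113}{26} = \left(5 - 2\right) \frac{113}{26} = 3 \cdot \frac{113}{26} = \frac{339}{26}$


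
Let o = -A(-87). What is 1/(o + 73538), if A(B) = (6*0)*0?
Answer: 1/73538 ≈ 1.3598e-5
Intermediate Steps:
A(B) = 0 (A(B) = 0*0 = 0)
o = 0 (o = -1*0 = 0)
1/(o + 73538) = 1/(0 + 73538) = 1/73538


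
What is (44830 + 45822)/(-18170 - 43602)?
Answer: -22663/15443 ≈ -1.4675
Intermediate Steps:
(44830 + 45822)/(-18170 - 43602) = 90652/(-61772) = 90652*(-1/61772) = -22663/15443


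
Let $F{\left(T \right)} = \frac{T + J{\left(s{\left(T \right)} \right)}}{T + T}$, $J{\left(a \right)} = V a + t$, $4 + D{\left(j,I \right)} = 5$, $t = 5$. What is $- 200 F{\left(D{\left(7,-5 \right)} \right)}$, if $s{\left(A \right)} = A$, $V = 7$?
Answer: $-1300$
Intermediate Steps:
$D{\left(j,I \right)} = 1$ ($D{\left(j,I \right)} = -4 + 5 = 1$)
$J{\left(a \right)} = 5 + 7 a$ ($J{\left(a \right)} = 7 a + 5 = 5 + 7 a$)
$F{\left(T \right)} = \frac{5 + 8 T}{2 T}$ ($F{\left(T \right)} = \frac{T + \left(5 + 7 T\right)}{T + T} = \frac{5 + 8 T}{2 T}$)
$- 200 F{\left(D{\left(7,-5 \right)} \right)} = - 200 \left(4 + \frac{5}{2 \cdot 1}\right) = - 200 \left(4 + \frac{5}{2} \cdot 1\right) = - 200 \left(4 + \frac{5}{2}\right) = \left(-200\right) \frac{13}{2} = -1300$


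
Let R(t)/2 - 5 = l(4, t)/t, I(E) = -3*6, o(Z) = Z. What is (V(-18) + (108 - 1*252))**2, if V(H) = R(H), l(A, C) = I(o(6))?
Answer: 17424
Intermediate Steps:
I(E) = -18
l(A, C) = -18
R(t) = 10 - 36/t (R(t) = 10 + 2*(-18/t) = 10 - 36/t)
V(H) = 10 - 36/H
(V(-18) + (108 - 1*252))**2 = ((10 - 36/(-18)) + (108 - 1*252))**2 = ((10 - 36*(-1/18)) + (108 - 252))**2 = ((10 + 2) - 144)**2 = (12 - 144)**2 = (-132)**2 = 17424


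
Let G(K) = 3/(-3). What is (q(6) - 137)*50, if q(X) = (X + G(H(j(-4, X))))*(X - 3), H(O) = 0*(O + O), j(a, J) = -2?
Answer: -6100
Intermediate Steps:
H(O) = 0 (H(O) = 0*(2*O) = 0)
G(K) = -1 (G(K) = 3*(-⅓) = -1)
q(X) = (-1 + X)*(-3 + X) (q(X) = (X - 1)*(X - 3) = (-1 + X)*(-3 + X))
(q(6) - 137)*50 = ((3 + 6² - 4*6) - 137)*50 = ((3 + 36 - 24) - 137)*50 = (15 - 137)*50 = -122*50 = -6100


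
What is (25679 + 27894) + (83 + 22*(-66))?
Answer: 52204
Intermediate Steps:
(25679 + 27894) + (83 + 22*(-66)) = 53573 + (83 - 1452) = 53573 - 1369 = 52204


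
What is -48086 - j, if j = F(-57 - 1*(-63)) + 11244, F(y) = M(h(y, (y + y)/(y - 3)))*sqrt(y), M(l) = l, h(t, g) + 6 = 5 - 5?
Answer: -59330 + 6*sqrt(6) ≈ -59315.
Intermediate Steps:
h(t, g) = -6 (h(t, g) = -6 + (5 - 5) = -6 + 0 = -6)
F(y) = -6*sqrt(y)
j = 11244 - 6*sqrt(6) (j = -6*sqrt(-57 - 1*(-63)) + 11244 = -6*sqrt(-57 + 63) + 11244 = -6*sqrt(6) + 11244 = 11244 - 6*sqrt(6) ≈ 11229.)
-48086 - j = -48086 - (11244 - 6*sqrt(6)) = -48086 + (-11244 + 6*sqrt(6)) = -59330 + 6*sqrt(6)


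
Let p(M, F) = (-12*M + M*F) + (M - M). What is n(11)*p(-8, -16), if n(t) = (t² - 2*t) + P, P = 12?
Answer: 24864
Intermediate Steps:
p(M, F) = -12*M + F*M (p(M, F) = (-12*M + F*M) + 0 = -12*M + F*M)
n(t) = 12 + t² - 2*t (n(t) = (t² - 2*t) + 12 = 12 + t² - 2*t)
n(11)*p(-8, -16) = (12 + 11² - 2*11)*(-8*(-12 - 16)) = (12 + 121 - 22)*(-8*(-28)) = 111*224 = 24864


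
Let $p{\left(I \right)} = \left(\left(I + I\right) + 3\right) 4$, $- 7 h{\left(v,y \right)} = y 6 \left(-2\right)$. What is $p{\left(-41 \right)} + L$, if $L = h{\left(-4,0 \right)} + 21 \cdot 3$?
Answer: $-253$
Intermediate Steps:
$h{\left(v,y \right)} = \frac{12 y}{7}$ ($h{\left(v,y \right)} = - \frac{y 6 \left(-2\right)}{7} = - \frac{6 y \left(-2\right)}{7} = - \frac{\left(-12\right) y}{7} = \frac{12 y}{7}$)
$p{\left(I \right)} = 12 + 8 I$ ($p{\left(I \right)} = \left(2 I + 3\right) 4 = \left(3 + 2 I\right) 4 = 12 + 8 I$)
$L = 63$ ($L = \frac{12}{7} \cdot 0 + 21 \cdot 3 = 0 + 63 = 63$)
$p{\left(-41 \right)} + L = \left(12 + 8 \left(-41\right)\right) + 63 = \left(12 - 328\right) + 63 = -316 + 63 = -253$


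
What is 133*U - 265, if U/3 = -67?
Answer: -26998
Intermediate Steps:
U = -201 (U = 3*(-67) = -201)
133*U - 265 = 133*(-201) - 265 = -26733 - 265 = -26998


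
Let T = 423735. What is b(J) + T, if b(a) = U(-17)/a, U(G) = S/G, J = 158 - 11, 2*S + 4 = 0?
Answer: 1058913767/2499 ≈ 4.2374e+5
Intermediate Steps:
S = -2 (S = -2 + (1/2)*0 = -2 + 0 = -2)
J = 147
U(G) = -2/G
b(a) = 2/(17*a) (b(a) = (-2/(-17))/a = (-2*(-1/17))/a = 2/(17*a))
b(J) + T = (2/17)/147 + 423735 = (2/17)*(1/147) + 423735 = 2/2499 + 423735 = 1058913767/2499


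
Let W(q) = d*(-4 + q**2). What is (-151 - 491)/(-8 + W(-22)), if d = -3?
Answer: 321/724 ≈ 0.44337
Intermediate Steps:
W(q) = 12 - 3*q**2 (W(q) = -3*(-4 + q**2) = 12 - 3*q**2)
(-151 - 491)/(-8 + W(-22)) = (-151 - 491)/(-8 + (12 - 3*(-22)**2)) = -642/(-8 + (12 - 3*484)) = -642/(-8 + (12 - 1452)) = -642/(-8 - 1440) = -642/(-1448) = -642*(-1/1448) = 321/724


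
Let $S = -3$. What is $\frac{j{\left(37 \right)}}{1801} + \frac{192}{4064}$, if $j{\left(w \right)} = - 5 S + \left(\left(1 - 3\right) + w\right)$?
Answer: $\frac{17156}{228727} \approx 0.075006$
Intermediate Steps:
$j{\left(w \right)} = 13 + w$ ($j{\left(w \right)} = \left(-5\right) \left(-3\right) + \left(\left(1 - 3\right) + w\right) = 15 + \left(-2 + w\right) = 13 + w$)
$\frac{j{\left(37 \right)}}{1801} + \frac{192}{4064} = \frac{13 + 37}{1801} + \frac{192}{4064} = 50 \cdot \frac{1}{1801} + 192 \cdot \frac{1}{4064} = \frac{50}{1801} + \frac{6}{127} = \frac{17156}{228727}$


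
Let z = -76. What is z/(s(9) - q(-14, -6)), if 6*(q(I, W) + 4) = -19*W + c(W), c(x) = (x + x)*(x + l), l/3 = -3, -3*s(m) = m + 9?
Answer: 76/51 ≈ 1.4902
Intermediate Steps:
s(m) = -3 - m/3 (s(m) = -(m + 9)/3 = -(9 + m)/3 = -3 - m/3)
l = -9 (l = 3*(-3) = -9)
c(x) = 2*x*(-9 + x) (c(x) = (x + x)*(x - 9) = (2*x)*(-9 + x) = 2*x*(-9 + x))
q(I, W) = -4 - 19*W/6 + W*(-9 + W)/3 (q(I, W) = -4 + (-19*W + 2*W*(-9 + W))/6 = -4 + (-19*W/6 + W*(-9 + W)/3) = -4 - 19*W/6 + W*(-9 + W)/3)
z/(s(9) - q(-14, -6)) = -76/((-3 - ⅓*9) - (-4 - 37/6*(-6) + (⅓)*(-6)²)) = -76/((-3 - 3) - (-4 + 37 + (⅓)*36)) = -76/(-6 - (-4 + 37 + 12)) = -76/(-6 - 1*45) = -76/(-6 - 45) = -76/(-51) = -76*(-1/51) = 76/51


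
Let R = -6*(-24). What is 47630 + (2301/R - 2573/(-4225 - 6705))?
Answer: 12498555007/262320 ≈ 47646.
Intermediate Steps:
R = 144
47630 + (2301/R - 2573/(-4225 - 6705)) = 47630 + (2301/144 - 2573/(-4225 - 6705)) = 47630 + (2301*(1/144) - 2573/(-10930)) = 47630 + (767/48 - 2573*(-1/10930)) = 47630 + (767/48 + 2573/10930) = 47630 + 4253407/262320 = 12498555007/262320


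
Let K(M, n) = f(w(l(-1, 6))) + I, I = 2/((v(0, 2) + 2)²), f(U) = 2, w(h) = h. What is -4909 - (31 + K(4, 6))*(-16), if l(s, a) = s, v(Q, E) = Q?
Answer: -4373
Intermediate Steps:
I = ½ (I = 2/((0 + 2)²) = 2/(2²) = 2/4 = 2*(¼) = ½ ≈ 0.50000)
K(M, n) = 5/2 (K(M, n) = 2 + ½ = 5/2)
-4909 - (31 + K(4, 6))*(-16) = -4909 - (31 + 5/2)*(-16) = -4909 - 67*(-16)/2 = -4909 - 1*(-536) = -4909 + 536 = -4373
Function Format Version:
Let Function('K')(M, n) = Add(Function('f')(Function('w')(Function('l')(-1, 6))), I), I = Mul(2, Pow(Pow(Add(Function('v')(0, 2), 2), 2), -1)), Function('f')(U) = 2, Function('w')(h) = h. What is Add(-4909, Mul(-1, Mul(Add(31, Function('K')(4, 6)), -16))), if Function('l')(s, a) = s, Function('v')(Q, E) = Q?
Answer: -4373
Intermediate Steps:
I = Rational(1, 2) (I = Mul(2, Pow(Pow(Add(0, 2), 2), -1)) = Mul(2, Pow(Pow(2, 2), -1)) = Mul(2, Pow(4, -1)) = Mul(2, Rational(1, 4)) = Rational(1, 2) ≈ 0.50000)
Function('K')(M, n) = Rational(5, 2) (Function('K')(M, n) = Add(2, Rational(1, 2)) = Rational(5, 2))
Add(-4909, Mul(-1, Mul(Add(31, Function('K')(4, 6)), -16))) = Add(-4909, Mul(-1, Mul(Add(31, Rational(5, 2)), -16))) = Add(-4909, Mul(-1, Mul(Rational(67, 2), -16))) = Add(-4909, Mul(-1, -536)) = Add(-4909, 536) = -4373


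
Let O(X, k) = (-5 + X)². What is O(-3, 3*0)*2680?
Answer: 171520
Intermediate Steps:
O(-3, 3*0)*2680 = (-5 - 3)²*2680 = (-8)²*2680 = 64*2680 = 171520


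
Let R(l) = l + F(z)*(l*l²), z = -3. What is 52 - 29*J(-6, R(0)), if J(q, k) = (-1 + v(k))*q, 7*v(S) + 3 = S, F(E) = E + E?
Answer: -1376/7 ≈ -196.57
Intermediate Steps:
F(E) = 2*E
R(l) = l - 6*l³ (R(l) = l + (2*(-3))*(l*l²) = l - 6*l³)
v(S) = -3/7 + S/7
J(q, k) = q*(-10/7 + k/7) (J(q, k) = (-1 + (-3/7 + k/7))*q = (-10/7 + k/7)*q = q*(-10/7 + k/7))
52 - 29*J(-6, R(0)) = 52 - 29*(-6)*(-10 + (0 - 6*0³))/7 = 52 - 29*(-6)*(-10 + (0 - 6*0))/7 = 52 - 29*(-6)*(-10 + (0 + 0))/7 = 52 - 29*(-6)*(-10 + 0)/7 = 52 - 29*(-6)*(-10)/7 = 52 - 29*60/7 = 52 - 1740/7 = -1376/7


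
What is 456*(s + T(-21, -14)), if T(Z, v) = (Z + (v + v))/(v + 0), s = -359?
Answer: -162108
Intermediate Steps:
T(Z, v) = (Z + 2*v)/v
456*(s + T(-21, -14)) = 456*(-359 + (2 - 21/(-14))) = 456*(-359 + (2 - 21*(-1/14))) = 456*(-359 + (2 + 3/2)) = 456*(-359 + 7/2) = 456*(-711/2) = -162108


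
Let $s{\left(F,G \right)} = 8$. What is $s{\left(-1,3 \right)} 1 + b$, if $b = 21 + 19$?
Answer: $48$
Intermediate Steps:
$b = 40$
$s{\left(-1,3 \right)} 1 + b = 8 \cdot 1 + 40 = 8 + 40 = 48$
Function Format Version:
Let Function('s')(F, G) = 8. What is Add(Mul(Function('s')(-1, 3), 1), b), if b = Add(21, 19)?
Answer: 48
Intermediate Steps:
b = 40
Add(Mul(Function('s')(-1, 3), 1), b) = Add(Mul(8, 1), 40) = Add(8, 40) = 48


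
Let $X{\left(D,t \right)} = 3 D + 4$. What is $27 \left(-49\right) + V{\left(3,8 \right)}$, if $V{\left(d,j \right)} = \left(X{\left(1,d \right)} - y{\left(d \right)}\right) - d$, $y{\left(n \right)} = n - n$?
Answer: $-1319$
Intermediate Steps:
$X{\left(D,t \right)} = 4 + 3 D$
$y{\left(n \right)} = 0$
$V{\left(d,j \right)} = 7 - d$ ($V{\left(d,j \right)} = \left(\left(4 + 3 \cdot 1\right) - 0\right) - d = \left(\left(4 + 3\right) + 0\right) - d = \left(7 + 0\right) - d = 7 - d$)
$27 \left(-49\right) + V{\left(3,8 \right)} = 27 \left(-49\right) + \left(7 - 3\right) = -1323 + \left(7 - 3\right) = -1323 + 4 = -1319$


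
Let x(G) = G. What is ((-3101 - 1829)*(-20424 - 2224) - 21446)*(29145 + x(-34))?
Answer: 3249753910534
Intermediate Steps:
((-3101 - 1829)*(-20424 - 2224) - 21446)*(29145 + x(-34)) = ((-3101 - 1829)*(-20424 - 2224) - 21446)*(29145 - 34) = (-4930*(-22648) - 21446)*29111 = (111654640 - 21446)*29111 = 111633194*29111 = 3249753910534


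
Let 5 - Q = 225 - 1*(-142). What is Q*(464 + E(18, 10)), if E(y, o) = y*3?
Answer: -187516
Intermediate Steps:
E(y, o) = 3*y
Q = -362 (Q = 5 - (225 - 1*(-142)) = 5 - (225 + 142) = 5 - 1*367 = 5 - 367 = -362)
Q*(464 + E(18, 10)) = -362*(464 + 3*18) = -362*(464 + 54) = -362*518 = -187516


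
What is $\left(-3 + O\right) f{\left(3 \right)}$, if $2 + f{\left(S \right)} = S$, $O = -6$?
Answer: $-9$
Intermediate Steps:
$f{\left(S \right)} = -2 + S$
$\left(-3 + O\right) f{\left(3 \right)} = \left(-3 - 6\right) \left(-2 + 3\right) = \left(-9\right) 1 = -9$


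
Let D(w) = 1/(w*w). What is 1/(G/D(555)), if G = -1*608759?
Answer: -1/187512990975 ≈ -5.3330e-12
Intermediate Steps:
D(w) = w⁻² (D(w) = 1/(w²) = w⁻²)
G = -608759
1/(G/D(555)) = 1/(-608759/(555⁻²)) = 1/(-608759/1/308025) = 1/(-608759*308025) = 1/(-187512990975) = -1/187512990975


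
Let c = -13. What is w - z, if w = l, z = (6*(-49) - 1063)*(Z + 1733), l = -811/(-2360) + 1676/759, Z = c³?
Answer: -1127846112611/1791240 ≈ -6.2965e+5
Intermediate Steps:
Z = -2197 (Z = (-13)³ = -2197)
l = 4570909/1791240 (l = -811*(-1/2360) + 1676*(1/759) = 811/2360 + 1676/759 = 4570909/1791240 ≈ 2.5518)
z = 629648 (z = (6*(-49) - 1063)*(-2197 + 1733) = (-294 - 1063)*(-464) = -1357*(-464) = 629648)
w = 4570909/1791240 ≈ 2.5518
w - z = 4570909/1791240 - 1*629648 = 4570909/1791240 - 629648 = -1127846112611/1791240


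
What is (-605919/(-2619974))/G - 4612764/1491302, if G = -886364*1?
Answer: -5355997514786517021/1731588507892402936 ≈ -3.0931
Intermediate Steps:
G = -886364
(-605919/(-2619974))/G - 4612764/1491302 = -605919/(-2619974)/(-886364) - 4612764/1491302 = -605919*(-1/2619974)*(-1/886364) - 4612764*1/1491302 = (605919/2619974)*(-1/886364) - 2306382/745651 = -605919/2322250634536 - 2306382/745651 = -5355997514786517021/1731588507892402936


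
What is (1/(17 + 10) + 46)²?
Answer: 1545049/729 ≈ 2119.4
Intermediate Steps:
(1/(17 + 10) + 46)² = (1/27 + 46)² = (1243/27)² = 1545049/729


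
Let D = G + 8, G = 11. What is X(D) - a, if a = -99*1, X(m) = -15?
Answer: 84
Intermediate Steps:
D = 19 (D = 11 + 8 = 19)
a = -99
X(D) - a = -15 - 1*(-99) = -15 + 99 = 84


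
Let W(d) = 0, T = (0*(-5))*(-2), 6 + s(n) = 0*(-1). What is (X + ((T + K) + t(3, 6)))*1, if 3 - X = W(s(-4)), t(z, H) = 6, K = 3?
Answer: 12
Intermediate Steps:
s(n) = -6 (s(n) = -6 + 0*(-1) = -6 + 0 = -6)
T = 0 (T = 0*(-2) = 0)
X = 3 (X = 3 - 1*0 = 3 + 0 = 3)
(X + ((T + K) + t(3, 6)))*1 = (3 + ((0 + 3) + 6))*1 = (3 + (3 + 6))*1 = (3 + 9)*1 = 12*1 = 12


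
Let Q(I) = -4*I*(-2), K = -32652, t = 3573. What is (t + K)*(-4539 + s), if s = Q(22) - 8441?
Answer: 372327516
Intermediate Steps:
Q(I) = 8*I
s = -8265 (s = 8*22 - 8441 = 176 - 8441 = -8265)
(t + K)*(-4539 + s) = (3573 - 32652)*(-4539 - 8265) = -29079*(-12804) = 372327516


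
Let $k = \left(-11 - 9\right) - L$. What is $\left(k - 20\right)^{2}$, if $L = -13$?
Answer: $729$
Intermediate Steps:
$k = -7$ ($k = \left(-11 - 9\right) - -13 = \left(-11 - 9\right) + 13 = -20 + 13 = -7$)
$\left(k - 20\right)^{2} = \left(-7 - 20\right)^{2} = \left(-27\right)^{2} = 729$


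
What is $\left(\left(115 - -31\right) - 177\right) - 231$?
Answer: $-262$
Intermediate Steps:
$\left(\left(115 - -31\right) - 177\right) - 231 = \left(\left(115 + 31\right) - 177\right) - 231 = \left(146 - 177\right) - 231 = -31 - 231 = -262$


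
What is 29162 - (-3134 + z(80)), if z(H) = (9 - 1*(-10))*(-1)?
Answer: 32315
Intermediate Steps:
z(H) = -19 (z(H) = (9 + 10)*(-1) = 19*(-1) = -19)
29162 - (-3134 + z(80)) = 29162 - (-3134 - 19) = 29162 - 1*(-3153) = 29162 + 3153 = 32315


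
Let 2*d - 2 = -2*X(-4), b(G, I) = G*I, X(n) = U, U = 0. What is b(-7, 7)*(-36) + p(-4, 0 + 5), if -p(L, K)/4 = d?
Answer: 1760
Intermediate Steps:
X(n) = 0
d = 1 (d = 1 + (-2*0)/2 = 1 + (1/2)*0 = 1 + 0 = 1)
p(L, K) = -4 (p(L, K) = -4*1 = -4)
b(-7, 7)*(-36) + p(-4, 0 + 5) = -7*7*(-36) - 4 = -49*(-36) - 4 = 1764 - 4 = 1760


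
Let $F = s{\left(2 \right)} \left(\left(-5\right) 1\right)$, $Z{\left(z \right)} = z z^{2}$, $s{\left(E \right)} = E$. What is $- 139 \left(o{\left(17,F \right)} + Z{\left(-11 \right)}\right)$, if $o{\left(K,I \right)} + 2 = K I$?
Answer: $208917$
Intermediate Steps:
$Z{\left(z \right)} = z^{3}$
$F = -10$ ($F = 2 \left(\left(-5\right) 1\right) = 2 \left(-5\right) = -10$)
$o{\left(K,I \right)} = -2 + I K$ ($o{\left(K,I \right)} = -2 + K I = -2 + I K$)
$- 139 \left(o{\left(17,F \right)} + Z{\left(-11 \right)}\right) = - 139 \left(\left(-2 - 170\right) + \left(-11\right)^{3}\right) = - 139 \left(\left(-2 - 170\right) - 1331\right) = - 139 \left(-172 - 1331\right) = \left(-139\right) \left(-1503\right) = 208917$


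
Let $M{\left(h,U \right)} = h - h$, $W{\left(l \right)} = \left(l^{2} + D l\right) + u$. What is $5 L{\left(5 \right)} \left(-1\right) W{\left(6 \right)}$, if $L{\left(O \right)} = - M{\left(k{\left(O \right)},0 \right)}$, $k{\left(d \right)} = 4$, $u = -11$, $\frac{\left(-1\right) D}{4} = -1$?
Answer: $0$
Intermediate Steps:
$D = 4$ ($D = \left(-4\right) \left(-1\right) = 4$)
$W{\left(l \right)} = -11 + l^{2} + 4 l$ ($W{\left(l \right)} = \left(l^{2} + 4 l\right) - 11 = -11 + l^{2} + 4 l$)
$M{\left(h,U \right)} = 0$
$L{\left(O \right)} = 0$ ($L{\left(O \right)} = \left(-1\right) 0 = 0$)
$5 L{\left(5 \right)} \left(-1\right) W{\left(6 \right)} = 5 \cdot 0 \left(-1\right) \left(-11 + 6^{2} + 4 \cdot 6\right) = 0 \left(-1\right) \left(-11 + 36 + 24\right) = 0 \cdot 49 = 0$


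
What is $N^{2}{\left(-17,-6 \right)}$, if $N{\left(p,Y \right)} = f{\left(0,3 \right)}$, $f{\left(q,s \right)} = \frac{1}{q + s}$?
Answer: $\frac{1}{9} \approx 0.11111$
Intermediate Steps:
$N{\left(p,Y \right)} = \frac{1}{3}$ ($N{\left(p,Y \right)} = \frac{1}{0 + 3} = \frac{1}{3}$)
$N^{2}{\left(-17,-6 \right)} = \left(\frac{1}{3}\right)^{2} = \frac{1}{9}$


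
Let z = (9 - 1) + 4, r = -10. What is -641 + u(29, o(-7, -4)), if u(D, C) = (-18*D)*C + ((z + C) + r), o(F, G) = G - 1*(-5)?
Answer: -1160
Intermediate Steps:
z = 12 (z = 8 + 4 = 12)
o(F, G) = 5 + G (o(F, G) = G + 5 = 5 + G)
u(D, C) = 2 + C - 18*C*D (u(D, C) = (-18*D)*C + ((12 + C) - 10) = -18*C*D + (2 + C) = 2 + C - 18*C*D)
-641 + u(29, o(-7, -4)) = -641 + (2 + (5 - 4) - 18*(5 - 4)*29) = -641 + (2 + 1 - 18*1*29) = -641 + (2 + 1 - 522) = -641 - 519 = -1160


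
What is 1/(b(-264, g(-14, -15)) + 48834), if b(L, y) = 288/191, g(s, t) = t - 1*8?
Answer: 191/9327582 ≈ 2.0477e-5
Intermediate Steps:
g(s, t) = -8 + t (g(s, t) = t - 8 = -8 + t)
b(L, y) = 288/191 (b(L, y) = 288*(1/191) = 288/191)
1/(b(-264, g(-14, -15)) + 48834) = 1/(288/191 + 48834) = 1/(9327582/191) = 191/9327582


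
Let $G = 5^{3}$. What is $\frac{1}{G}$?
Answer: $\frac{1}{125} \approx 0.008$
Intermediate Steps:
$G = 125$
$\frac{1}{G} = \frac{1}{125}$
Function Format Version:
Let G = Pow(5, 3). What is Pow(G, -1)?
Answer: Rational(1, 125) ≈ 0.0080000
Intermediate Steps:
G = 125
Pow(G, -1) = Pow(125, -1) = Rational(1, 125)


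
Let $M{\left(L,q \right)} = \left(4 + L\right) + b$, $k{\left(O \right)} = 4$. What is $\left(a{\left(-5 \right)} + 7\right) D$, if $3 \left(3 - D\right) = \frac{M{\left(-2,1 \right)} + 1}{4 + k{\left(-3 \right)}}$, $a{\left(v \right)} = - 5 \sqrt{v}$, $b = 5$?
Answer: $\frac{56}{3} - \frac{40 i \sqrt{5}}{3} \approx 18.667 - 29.814 i$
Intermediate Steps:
$M{\left(L,q \right)} = 9 + L$ ($M{\left(L,q \right)} = \left(4 + L\right) + 5 = 9 + L$)
$D = \frac{8}{3}$ ($D = 3 - \frac{\left(\left(9 - 2\right) + 1\right) \frac{1}{4 + 4}}{3} = 3 - \frac{\left(7 + 1\right) \frac{1}{8}}{3} = 3 - \frac{8 \cdot \frac{1}{8}}{3} = 3 - \frac{1}{3} = \frac{8}{3} \approx 2.6667$)
$\left(a{\left(-5 \right)} + 7\right) D = \left(- 5 \sqrt{-5} + 7\right) \frac{8}{3} = \left(- 5 i \sqrt{5} + 7\right) \frac{8}{3} = \left(7 - 5 i \sqrt{5}\right) \frac{8}{3} = \frac{56}{3} - \frac{40 i \sqrt{5}}{3}$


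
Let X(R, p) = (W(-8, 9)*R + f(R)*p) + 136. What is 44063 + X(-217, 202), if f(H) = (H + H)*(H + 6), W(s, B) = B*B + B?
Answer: 18522617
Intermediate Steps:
W(s, B) = B + B**2 (W(s, B) = B**2 + B = B + B**2)
f(H) = 2*H*(6 + H) (f(H) = (2*H)*(6 + H) = 2*H*(6 + H))
X(R, p) = 136 + 90*R + 2*R*p*(6 + R) (X(R, p) = ((9*(1 + 9))*R + (2*R*(6 + R))*p) + 136 = ((9*10)*R + 2*R*p*(6 + R)) + 136 = (90*R + 2*R*p*(6 + R)) + 136 = 136 + 90*R + 2*R*p*(6 + R))
44063 + X(-217, 202) = 44063 + (136 + 90*(-217) + 2*(-217)*202*(6 - 217)) = 44063 + (136 - 19530 + 2*(-217)*202*(-211)) = 44063 + (136 - 19530 + 18497948) = 44063 + 18478554 = 18522617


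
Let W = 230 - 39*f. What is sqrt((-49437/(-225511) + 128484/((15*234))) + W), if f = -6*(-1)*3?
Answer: I*sqrt(4979463646234935)/3382665 ≈ 20.861*I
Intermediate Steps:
f = 18 (f = 6*3 = 18)
W = -472 (W = 230 - 39*18 = 230 - 702 = -472)
sqrt((-49437/(-225511) + 128484/((15*234))) + W) = sqrt((-49437/(-225511) + 128484/((15*234))) - 472) = sqrt((-49437*(-1/225511) + 128484/3510) - 472) = sqrt((49437/225511 + 128484*(1/3510)) - 472) = sqrt((49437/225511 + 7138/195) - 472) = sqrt(124564441/3382665 - 472) = sqrt(-1472053439/3382665) = I*sqrt(4979463646234935)/3382665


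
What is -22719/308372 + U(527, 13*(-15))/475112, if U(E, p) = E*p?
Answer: -10620979527/36627809416 ≈ -0.28997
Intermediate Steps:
-22719/308372 + U(527, 13*(-15))/475112 = -22719/308372 + (527*(13*(-15)))/475112 = -22719*1/308372 + (527*(-195))*(1/475112) = -22719/308372 - 102765*1/475112 = -22719/308372 - 102765/475112 = -10620979527/36627809416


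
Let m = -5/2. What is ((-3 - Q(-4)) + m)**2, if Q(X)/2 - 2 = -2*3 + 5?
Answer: 225/4 ≈ 56.250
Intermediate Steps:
Q(X) = 2 (Q(X) = 4 + 2*(-2*3 + 5) = 4 + 2*(-6 + 5) = 4 + 2*(-1) = 4 - 2 = 2)
m = -5/2 (m = -5*1/2 = -5/2 ≈ -2.5000)
((-3 - Q(-4)) + m)**2 = ((-3 - 1*2) - 5/2)**2 = ((-3 - 2) - 5/2)**2 = (-5 - 5/2)**2 = (-15/2)**2 = 225/4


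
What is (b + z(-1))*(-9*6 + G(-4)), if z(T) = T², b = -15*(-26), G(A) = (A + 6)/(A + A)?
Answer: -84847/4 ≈ -21212.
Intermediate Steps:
G(A) = (6 + A)/(2*A) (G(A) = (6 + A)/((2*A)) = (6 + A)*(1/(2*A)) = (6 + A)/(2*A))
b = 390
(b + z(-1))*(-9*6 + G(-4)) = (390 + (-1)²)*(-9*6 + (½)*(6 - 4)/(-4)) = (390 + 1)*(-54 + (½)*(-¼)*2) = 391*(-54 - ¼) = 391*(-217/4) = -84847/4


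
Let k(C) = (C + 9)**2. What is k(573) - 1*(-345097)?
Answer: 683821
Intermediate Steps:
k(C) = (9 + C)**2
k(573) - 1*(-345097) = (9 + 573)**2 - 1*(-345097) = 582**2 + 345097 = 338724 + 345097 = 683821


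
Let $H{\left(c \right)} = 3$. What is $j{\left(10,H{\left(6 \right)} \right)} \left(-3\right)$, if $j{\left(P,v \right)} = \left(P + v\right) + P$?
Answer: $-69$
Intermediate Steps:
$j{\left(P,v \right)} = v + 2 P$
$j{\left(10,H{\left(6 \right)} \right)} \left(-3\right) = \left(3 + 2 \cdot 10\right) \left(-3\right) = \left(3 + 20\right) \left(-3\right) = 23 \left(-3\right) = -69$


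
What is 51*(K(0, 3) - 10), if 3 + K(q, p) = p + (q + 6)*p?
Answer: 408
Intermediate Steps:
K(q, p) = -3 + p + p*(6 + q) (K(q, p) = -3 + (p + (q + 6)*p) = -3 + (p + (6 + q)*p) = -3 + (p + p*(6 + q)) = -3 + p + p*(6 + q))
51*(K(0, 3) - 10) = 51*((-3 + 7*3 + 3*0) - 10) = 51*((-3 + 21 + 0) - 10) = 51*(18 - 10) = 51*8 = 408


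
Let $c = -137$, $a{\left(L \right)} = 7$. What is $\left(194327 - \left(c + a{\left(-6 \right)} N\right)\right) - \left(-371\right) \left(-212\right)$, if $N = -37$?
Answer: $116071$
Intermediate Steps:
$\left(194327 - \left(c + a{\left(-6 \right)} N\right)\right) - \left(-371\right) \left(-212\right) = \left(194327 - \left(-137 + 7 \left(-37\right)\right)\right) - \left(-371\right) \left(-212\right) = \left(194327 - \left(-137 - 259\right)\right) - 78652 = \left(194327 - -396\right) - 78652 = \left(194327 + 396\right) - 78652 = 194723 - 78652 = 116071$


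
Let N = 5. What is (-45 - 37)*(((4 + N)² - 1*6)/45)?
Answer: -410/3 ≈ -136.67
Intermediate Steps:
(-45 - 37)*(((4 + N)² - 1*6)/45) = (-45 - 37)*(((4 + 5)² - 1*6)/45) = -82*(9² - 6)/45 = -82*(81 - 6)/45 = -6150/45 = -82*5/3 = -410/3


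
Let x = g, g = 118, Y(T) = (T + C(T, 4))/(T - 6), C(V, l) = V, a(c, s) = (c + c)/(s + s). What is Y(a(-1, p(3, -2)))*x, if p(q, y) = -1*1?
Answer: -236/5 ≈ -47.200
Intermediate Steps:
p(q, y) = -1
a(c, s) = c/s (a(c, s) = (2*c)/((2*s)) = (2*c)*(1/(2*s)) = c/s)
Y(T) = 2*T/(-6 + T) (Y(T) = (T + T)/(T - 6) = (2*T)/(-6 + T) = 2*T/(-6 + T))
x = 118
Y(a(-1, p(3, -2)))*x = (2*(-1/(-1))/(-6 - 1/(-1)))*118 = (2*(-1*(-1))/(-6 - 1*(-1)))*118 = (2*1/(-6 + 1))*118 = (2*1/(-5))*118 = (2*1*(-1/5))*118 = -2/5*118 = -236/5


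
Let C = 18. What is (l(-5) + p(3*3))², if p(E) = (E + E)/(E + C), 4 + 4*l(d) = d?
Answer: 361/144 ≈ 2.5069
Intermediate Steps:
l(d) = -1 + d/4
p(E) = 2*E/(18 + E) (p(E) = (E + E)/(E + 18) = (2*E)/(18 + E) = 2*E/(18 + E))
(l(-5) + p(3*3))² = ((-1 + (¼)*(-5)) + 2*(3*3)/(18 + 3*3))² = ((-1 - 5/4) + 2*9/(18 + 9))² = (-9/4 + 2*9/27)² = (-9/4 + 2*9*(1/27))² = (-9/4 + ⅔)² = (-19/12)² = 361/144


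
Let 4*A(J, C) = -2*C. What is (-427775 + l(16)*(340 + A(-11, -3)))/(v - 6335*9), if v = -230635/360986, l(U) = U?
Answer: 152448358646/20581847425 ≈ 7.4069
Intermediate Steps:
v = -230635/360986 (v = -230635*1/360986 = -230635/360986 ≈ -0.63890)
A(J, C) = -C/2 (A(J, C) = (-2*C)/4 = -C/2)
(-427775 + l(16)*(340 + A(-11, -3)))/(v - 6335*9) = (-427775 + 16*(340 - ½*(-3)))/(-230635/360986 - 6335*9) = (-427775 + 16*(340 + 3/2))/(-230635/360986 - 57015) = (-427775 + 16*(683/2))/(-20581847425/360986) = (-427775 + 5464)*(-360986/20581847425) = -422311*(-360986/20581847425) = 152448358646/20581847425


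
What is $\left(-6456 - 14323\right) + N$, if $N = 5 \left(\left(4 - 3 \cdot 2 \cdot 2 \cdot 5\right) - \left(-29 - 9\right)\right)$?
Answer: $-20869$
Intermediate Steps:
$N = -90$ ($N = 5 \left(\left(4 - 3 \cdot 4 \cdot 5\right) - \left(-29 - 9\right)\right) = 5 \left(\left(4 - 60\right) - -38\right) = 5 \left(\left(4 - 60\right) + 38\right) = 5 \left(-56 + 38\right) = 5 \left(-18\right) = -90$)
$\left(-6456 - 14323\right) + N = \left(-6456 - 14323\right) - 90 = -20779 - 90 = -20869$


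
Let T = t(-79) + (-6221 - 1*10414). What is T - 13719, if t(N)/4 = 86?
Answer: -30010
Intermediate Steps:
t(N) = 344 (t(N) = 4*86 = 344)
T = -16291 (T = 344 + (-6221 - 1*10414) = 344 + (-6221 - 10414) = 344 - 16635 = -16291)
T - 13719 = -16291 - 13719 = -30010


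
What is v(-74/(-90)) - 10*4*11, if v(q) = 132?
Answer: -308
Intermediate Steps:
v(-74/(-90)) - 10*4*11 = 132 - 10*4*11 = 132 - 40*11 = 132 - 440 = -308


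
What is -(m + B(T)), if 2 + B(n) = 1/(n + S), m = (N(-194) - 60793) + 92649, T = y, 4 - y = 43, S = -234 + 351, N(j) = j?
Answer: -2469481/78 ≈ -31660.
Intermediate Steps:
S = 117
y = -39 (y = 4 - 1*43 = 4 - 43 = -39)
T = -39
m = 31662 (m = (-194 - 60793) + 92649 = -60987 + 92649 = 31662)
B(n) = -2 + 1/(117 + n) (B(n) = -2 + 1/(n + 117) = -2 + 1/(117 + n))
-(m + B(T)) = -(31662 + (-233 - 2*(-39))/(117 - 39)) = -(31662 + (-233 + 78)/78) = -(31662 + (1/78)*(-155)) = -(31662 - 155/78) = -1*2469481/78 = -2469481/78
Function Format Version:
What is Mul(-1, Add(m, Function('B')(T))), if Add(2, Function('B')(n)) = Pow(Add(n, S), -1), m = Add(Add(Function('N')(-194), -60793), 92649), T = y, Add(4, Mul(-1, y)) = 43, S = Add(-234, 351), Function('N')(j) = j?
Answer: Rational(-2469481, 78) ≈ -31660.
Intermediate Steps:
S = 117
y = -39 (y = Add(4, Mul(-1, 43)) = Add(4, -43) = -39)
T = -39
m = 31662 (m = Add(Add(-194, -60793), 92649) = Add(-60987, 92649) = 31662)
Function('B')(n) = Add(-2, Pow(Add(117, n), -1)) (Function('B')(n) = Add(-2, Pow(Add(n, 117), -1)) = Add(-2, Pow(Add(117, n), -1)))
Mul(-1, Add(m, Function('B')(T))) = Mul(-1, Add(31662, Mul(Pow(Add(117, -39), -1), Add(-233, Mul(-2, -39))))) = Mul(-1, Add(31662, Mul(Pow(78, -1), Add(-233, 78)))) = Mul(-1, Add(31662, Mul(Rational(1, 78), -155))) = Mul(-1, Add(31662, Rational(-155, 78))) = Mul(-1, Rational(2469481, 78)) = Rational(-2469481, 78)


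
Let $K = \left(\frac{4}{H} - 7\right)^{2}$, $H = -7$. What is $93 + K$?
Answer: $\frac{7366}{49} \approx 150.33$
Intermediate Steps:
$K = \frac{2809}{49}$ ($K = \left(\frac{4}{-7} - 7\right)^{2} = \left(4 \left(- \frac{1}{7}\right) - 7\right)^{2} = \left(- \frac{4}{7} - 7\right)^{2} = \left(- \frac{53}{7}\right)^{2} = \frac{2809}{49} \approx 57.327$)
$93 + K = 93 + \frac{2809}{49} = \frac{7366}{49}$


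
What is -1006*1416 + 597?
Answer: -1423899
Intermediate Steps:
-1006*1416 + 597 = -1424496 + 597 = -1423899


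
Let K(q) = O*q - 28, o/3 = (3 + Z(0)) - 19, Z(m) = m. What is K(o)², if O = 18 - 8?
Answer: 258064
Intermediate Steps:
o = -48 (o = 3*((3 + 0) - 19) = 3*(3 - 19) = 3*(-16) = -48)
O = 10
K(q) = -28 + 10*q (K(q) = 10*q - 28 = -28 + 10*q)
K(o)² = (-28 + 10*(-48))² = (-28 - 480)² = (-508)² = 258064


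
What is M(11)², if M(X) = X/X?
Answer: 1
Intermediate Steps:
M(X) = 1
M(11)² = 1² = 1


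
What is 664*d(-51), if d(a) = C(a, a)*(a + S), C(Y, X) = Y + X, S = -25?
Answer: 5147328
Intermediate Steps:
C(Y, X) = X + Y
d(a) = 2*a*(-25 + a) (d(a) = (a + a)*(a - 25) = (2*a)*(-25 + a) = 2*a*(-25 + a))
664*d(-51) = 664*(2*(-51)*(-25 - 51)) = 664*(2*(-51)*(-76)) = 664*7752 = 5147328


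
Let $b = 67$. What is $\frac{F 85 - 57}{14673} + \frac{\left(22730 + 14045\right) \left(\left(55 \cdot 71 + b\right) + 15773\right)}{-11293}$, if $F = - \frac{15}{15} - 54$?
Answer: $- \frac{10654447046851}{165702189} \approx -64299.0$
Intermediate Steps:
$F = -55$ ($F = \left(-15\right) \frac{1}{15} - 54 = -1 - 54 = -55$)
$\frac{F 85 - 57}{14673} + \frac{\left(22730 + 14045\right) \left(\left(55 \cdot 71 + b\right) + 15773\right)}{-11293} = \frac{\left(-55\right) 85 - 57}{14673} + \frac{\left(22730 + 14045\right) \left(\left(55 \cdot 71 + 67\right) + 15773\right)}{-11293} = \left(-4675 - 57\right) \frac{1}{14673} + 36775 \left(\left(3905 + 67\right) + 15773\right) \left(- \frac{1}{11293}\right) = \left(-4732\right) \frac{1}{14673} + 36775 \left(3972 + 15773\right) \left(- \frac{1}{11293}\right) = - \frac{4732}{14673} + 36775 \cdot 19745 \left(- \frac{1}{11293}\right) = - \frac{4732}{14673} + 726122375 \left(- \frac{1}{11293}\right) = - \frac{4732}{14673} - \frac{726122375}{11293} = - \frac{10654447046851}{165702189}$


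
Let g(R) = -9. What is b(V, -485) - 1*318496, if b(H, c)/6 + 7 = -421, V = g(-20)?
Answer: -321064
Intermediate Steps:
V = -9
b(H, c) = -2568 (b(H, c) = -42 + 6*(-421) = -42 - 2526 = -2568)
b(V, -485) - 1*318496 = -2568 - 1*318496 = -2568 - 318496 = -321064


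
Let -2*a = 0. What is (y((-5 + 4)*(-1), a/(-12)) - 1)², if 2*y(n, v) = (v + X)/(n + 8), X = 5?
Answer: 169/324 ≈ 0.52160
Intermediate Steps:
a = 0 (a = -½*0 = 0)
y(n, v) = (5 + v)/(2*(8 + n)) (y(n, v) = ((v + 5)/(n + 8))/2 = ((5 + v)/(8 + n))/2 = (5 + v)/(2*(8 + n)))
(y((-5 + 4)*(-1), a/(-12)) - 1)² = ((5 + 0/(-12))/(2*(8 + (-5 + 4)*(-1))) - 1)² = ((5 + 0*(-1/12))/(2*(8 - 1*(-1))) - 1)² = ((5 + 0)/(2*(8 + 1)) - 1)² = ((½)*5/9 - 1)² = ((½)*(⅑)*5 - 1)² = (5/18 - 1)² = (-13/18)² = 169/324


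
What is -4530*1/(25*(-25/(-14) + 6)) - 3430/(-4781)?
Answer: -8396122/372235 ≈ -22.556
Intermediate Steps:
-4530*1/(25*(-25/(-14) + 6)) - 3430/(-4781) = -4530*1/(25*(-25*(-1/14) + 6)) - 3430*(-1/4781) = -4530*1/(25*(25/14 + 6)) + 490/683 = -4530/(25*(109/14)) + 490/683 = -4530/2725/14 + 490/683 = -4530*14/2725 + 490/683 = -12684/545 + 490/683 = -8396122/372235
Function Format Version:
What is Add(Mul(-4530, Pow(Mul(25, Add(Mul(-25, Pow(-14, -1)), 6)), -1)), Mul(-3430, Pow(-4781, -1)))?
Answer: Rational(-8396122, 372235) ≈ -22.556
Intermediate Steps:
Add(Mul(-4530, Pow(Mul(25, Add(Mul(-25, Pow(-14, -1)), 6)), -1)), Mul(-3430, Pow(-4781, -1))) = Add(Mul(-4530, Pow(Mul(25, Add(Mul(-25, Rational(-1, 14)), 6)), -1)), Mul(-3430, Rational(-1, 4781))) = Add(Mul(-4530, Pow(Mul(25, Add(Rational(25, 14), 6)), -1)), Rational(490, 683)) = Add(Mul(-4530, Pow(Mul(25, Rational(109, 14)), -1)), Rational(490, 683)) = Add(Mul(-4530, Pow(Rational(2725, 14), -1)), Rational(490, 683)) = Add(Mul(-4530, Rational(14, 2725)), Rational(490, 683)) = Add(Rational(-12684, 545), Rational(490, 683)) = Rational(-8396122, 372235)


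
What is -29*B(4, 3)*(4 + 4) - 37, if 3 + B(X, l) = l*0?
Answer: 659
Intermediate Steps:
B(X, l) = -3 (B(X, l) = -3 + l*0 = -3 + 0 = -3)
-29*B(4, 3)*(4 + 4) - 37 = -(-87)*(4 + 4) - 37 = -(-87)*8 - 37 = -29*(-24) - 37 = 696 - 37 = 659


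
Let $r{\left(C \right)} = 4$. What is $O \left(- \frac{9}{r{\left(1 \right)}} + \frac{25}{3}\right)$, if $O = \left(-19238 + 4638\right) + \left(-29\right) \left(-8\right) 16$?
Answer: $- \frac{198706}{3} \approx -66235.0$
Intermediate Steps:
$O = -10888$ ($O = -14600 + 232 \cdot 16 = -14600 + 3712 = -10888$)
$O \left(- \frac{9}{r{\left(1 \right)}} + \frac{25}{3}\right) = - 10888 \left(- \frac{9}{4} + \frac{25}{3}\right) = \left(-10888\right) \frac{73}{12} = - \frac{198706}{3}$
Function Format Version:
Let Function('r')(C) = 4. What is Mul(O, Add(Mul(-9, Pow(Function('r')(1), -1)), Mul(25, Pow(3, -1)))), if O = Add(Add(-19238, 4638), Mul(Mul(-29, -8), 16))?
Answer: Rational(-198706, 3) ≈ -66235.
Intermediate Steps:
O = -10888 (O = Add(-14600, Mul(232, 16)) = Add(-14600, 3712) = -10888)
Mul(O, Add(Mul(-9, Pow(Function('r')(1), -1)), Mul(25, Pow(3, -1)))) = Mul(-10888, Add(Mul(-9, Pow(4, -1)), Mul(25, Pow(3, -1)))) = Mul(-10888, Add(Mul(-9, Rational(1, 4)), Mul(25, Rational(1, 3)))) = Mul(-10888, Add(Rational(-9, 4), Rational(25, 3))) = Mul(-10888, Rational(73, 12)) = Rational(-198706, 3)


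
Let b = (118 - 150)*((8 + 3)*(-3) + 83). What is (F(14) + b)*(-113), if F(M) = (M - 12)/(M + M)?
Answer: 2531087/14 ≈ 1.8079e+5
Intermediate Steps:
F(M) = (-12 + M)/(2*M) (F(M) = (-12 + M)/((2*M)) = (-12 + M)*(1/(2*M)) = (-12 + M)/(2*M))
b = -1600 (b = -32*(11*(-3) + 83) = -32*(-33 + 83) = -32*50 = -1600)
(F(14) + b)*(-113) = ((½)*(-12 + 14)/14 - 1600)*(-113) = ((½)*(1/14)*2 - 1600)*(-113) = (1/14 - 1600)*(-113) = -22399/14*(-113) = 2531087/14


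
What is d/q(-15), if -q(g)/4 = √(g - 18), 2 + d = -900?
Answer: -41*I*√33/6 ≈ -39.255*I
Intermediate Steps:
d = -902 (d = -2 - 900 = -902)
q(g) = -4*√(-18 + g) (q(g) = -4*√(g - 18) = -4*√(-18 + g))
d/q(-15) = -902*(-1/(4*√(-18 - 15))) = -902*I*√33/132 = -41*I*√33/6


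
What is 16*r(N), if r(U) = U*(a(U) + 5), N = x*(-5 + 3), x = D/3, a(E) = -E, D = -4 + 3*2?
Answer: -1216/9 ≈ -135.11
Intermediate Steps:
D = 2 (D = -4 + 6 = 2)
x = ⅔ (x = 2/3 = 2*(⅓) = ⅔ ≈ 0.66667)
N = -4/3 (N = 2*(-5 + 3)/3 = (⅔)*(-2) = -4/3 ≈ -1.3333)
r(U) = U*(5 - U) (r(U) = U*(-U + 5) = U*(5 - U))
16*r(N) = 16*(-4*(5 - 1*(-4/3))/3) = 16*(-4*(5 + 4/3)/3) = 16*(-4/3*19/3) = 16*(-76/9) = -1216/9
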